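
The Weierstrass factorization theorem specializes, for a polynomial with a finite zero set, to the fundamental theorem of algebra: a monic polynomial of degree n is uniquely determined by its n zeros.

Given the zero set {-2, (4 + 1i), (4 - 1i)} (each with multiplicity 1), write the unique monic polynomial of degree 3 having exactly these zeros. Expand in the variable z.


The polynomial is p(z) = ∏_{α ∈ S} (z − α), where S = {-2, (4 + 1i), (4 - 1i)}.
Expanding the product yields: p(z) = z^3 -6·z^2 + z + 34.
Note conjugate pairs combine to real quadratics: (z − (4+1i))(z − (4−1i)) = z² − 8z + 17.
The resulting polynomial has degree 3 and real coefficients as required.

p(z) = z^3 -6·z^2 + z + 34.


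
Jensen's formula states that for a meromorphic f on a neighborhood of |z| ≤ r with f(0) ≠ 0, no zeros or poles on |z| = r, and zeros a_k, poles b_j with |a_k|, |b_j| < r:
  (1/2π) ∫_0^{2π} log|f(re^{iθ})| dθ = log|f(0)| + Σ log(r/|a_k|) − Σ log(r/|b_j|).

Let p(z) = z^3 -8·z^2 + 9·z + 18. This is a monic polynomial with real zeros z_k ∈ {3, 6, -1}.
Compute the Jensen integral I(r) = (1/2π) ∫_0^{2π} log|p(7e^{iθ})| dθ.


Zeros: -1, 3, 6; r = 7.
Inside |z| < r: -1, 3, 6. Outside (|z| ≥ r): ∅.
p(0) = 18, so log|p(0)| = log(18) = 2.8904.
Apply Jensen: I(r) = log|p(0)| + Σ_k log(r/|z_k|), summed over zeros inside |z| < r.
  log(r/|z_k|) for z_k = 3: log(7/3) = 0.8473
  log(r/|z_k|) for z_k = 6: log(7/6) = 0.1542
  log(r/|z_k|) for z_k = -1: log(7/1) = 1.9459
Sum over inside zeros: 2.9474.
I(r) = log|p(0)| + (inside sum) = 2.8904 + 2.9474 = 5.8377.
Closed form (all zeros inside, monic): I(r) = n·log(r) = 3·log(7) = 5.8377. ✓

I(r) ≈ 5.8377.


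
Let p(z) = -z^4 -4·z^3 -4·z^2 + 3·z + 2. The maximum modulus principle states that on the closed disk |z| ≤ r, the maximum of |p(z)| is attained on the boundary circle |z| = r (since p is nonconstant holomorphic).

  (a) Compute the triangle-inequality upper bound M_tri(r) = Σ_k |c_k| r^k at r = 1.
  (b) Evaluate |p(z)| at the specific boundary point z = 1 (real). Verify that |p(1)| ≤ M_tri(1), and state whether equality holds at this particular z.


Coefficients: c_0 = 2, c_1 = 3, c_2 = -4, c_3 = -4, c_4 = -1. Radius r = 1.
Part (a). Triangle bound: M_tri(r) = Σ_k |c_k| r^k
  = |2|·1^0 + |3|·1^1 + |-4|·1^2 + |-4|·1^3 + |-1|·1^4
  = 2 + 3 + 4 + 4 + 1 = 14.
This bounds M(r) := max_{|z|=r} |p(z)| from above; equality holds iff all terms c_k z^k can be made to align in phase at a single z on |z|=r.
Part (b). At z = 1 (real, on the circle |z| = r):
  p(1) = (2)·1^0 + (3)·1^1 + (-4)·1^2 + (-4)·1^3 + (-1)·1^4 = -4.
  |p(1)| = 4.
Check: |p(1)| = 4 ≤ 14 = M_tri(1). ✓ Equality does not hold at z = 1 (the coefficients have mixed signs, so the terms do not all align in phase there).

M_tri(1) = 14; |p(1)| = 4; equality at z=1: no.


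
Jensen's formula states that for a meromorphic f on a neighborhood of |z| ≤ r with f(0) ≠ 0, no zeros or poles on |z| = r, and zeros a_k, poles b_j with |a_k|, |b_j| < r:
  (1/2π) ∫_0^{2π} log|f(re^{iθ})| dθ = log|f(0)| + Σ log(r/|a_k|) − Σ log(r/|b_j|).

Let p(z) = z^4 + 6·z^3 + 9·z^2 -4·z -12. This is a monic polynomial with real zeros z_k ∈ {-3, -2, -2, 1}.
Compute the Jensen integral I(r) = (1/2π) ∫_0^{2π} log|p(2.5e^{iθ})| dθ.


Zeros: -3, -2, -2, 1; r = 2.5.
Inside |z| < r: -2, -2, 1. Outside (|z| ≥ r): -3.
p(0) = -12, so log|p(0)| = log(12) = 2.4849.
Apply Jensen: I(r) = log|p(0)| + Σ_k log(r/|z_k|), summed over zeros inside |z| < r.
  log(r/|z_k|) for z_k = -2: log(2.5/2) = 0.2231
  log(r/|z_k|) for z_k = -2: log(2.5/2) = 0.2231
  log(r/|z_k|) for z_k = 1: log(2.5/1) = 0.9163
  Outside zeros (-3) contribute nothing to the Jensen sum.
Sum over inside zeros: 1.3626.
I(r) = log|p(0)| + (inside sum) = 2.4849 + 1.3626 = 3.8475.
Note: since some zeros are outside |z| ≤ r, the simplified n·log(r) form does NOT apply — only the inside zeros contribute.

I(r) ≈ 3.8475.


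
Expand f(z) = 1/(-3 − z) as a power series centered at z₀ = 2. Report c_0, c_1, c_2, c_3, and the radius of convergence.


Let w = z − z₀, so z = z₀ + w.
Then -3 − z = -3 − (z₀ + w) = (-3 − z₀) − w = -5 − w.
f(z) = 1/(-5 − w) = (1/(-5)) · 1/(1 − w/(-5)) = Σ_{n≥0} w^n / (-5)^(n+1).
So c_n = 1/(-5)^(n+1):
  c_0 = 1/(-5)^1 = -1/5.
  c_1 = 1/(-5)^2 = 1/25.
  c_2 = 1/(-5)^3 = -1/125.
  c_3 = 1/(-5)^4 = 1/625.
The series is valid for |w/d| < 1, i.e. |z − z₀| < |d|.
Radius of convergence: R = |-3 − z₀| = |-5| = 5 (distance from z₀ to the singularity z = -3).

c_0 = -1/5, c_1 = 1/25, c_2 = -1/125, c_3 = 1/625; R = 5.


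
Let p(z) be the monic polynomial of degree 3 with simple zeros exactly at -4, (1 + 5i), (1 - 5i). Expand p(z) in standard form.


The polynomial is p(z) = ∏_{α ∈ S} (z − α), where S = {-4, (1 + 5i), (1 - 5i)}.
Expanding the product yields: p(z) = z^3 + 2·z^2 + 18·z + 104.
Note conjugate pairs combine to real quadratics: (z − (1+5i))(z − (1−5i)) = z² − 2z + 26.
The resulting polynomial has degree 3 and real coefficients as required.

p(z) = z^3 + 2·z^2 + 18·z + 104.


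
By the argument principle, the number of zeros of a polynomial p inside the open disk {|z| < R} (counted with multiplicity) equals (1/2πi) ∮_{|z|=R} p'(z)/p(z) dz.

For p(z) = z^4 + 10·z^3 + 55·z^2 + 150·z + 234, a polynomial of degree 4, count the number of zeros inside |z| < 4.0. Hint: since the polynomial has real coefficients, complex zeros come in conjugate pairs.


The zeros of p are: (-3 + 3i), (-3 - 3i), (-2 + 3i), (-2 - 3i).
Their magnitudes are: 4.243, 4.243, 3.606, 3.606.
Zeros with |z| < R = 4.0: (-2 + 3i), (-2 - 3i).
Count = 2.
By the argument principle, (1/2πi) ∮_{|z|=R} p'(z)/p(z) dz equals exactly this count.

Number of zeros inside |z| < 4.0: 2.


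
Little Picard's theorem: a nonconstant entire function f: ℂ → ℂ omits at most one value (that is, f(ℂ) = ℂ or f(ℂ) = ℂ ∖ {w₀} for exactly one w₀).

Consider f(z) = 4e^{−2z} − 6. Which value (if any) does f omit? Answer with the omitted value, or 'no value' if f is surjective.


Little Picard bounds the complement of f(ℂ) to at most one point.
e^{−2z} is never zero on ℂ, so 4·e^{−2z} takes every value in ℂ ∖ {0}. Adding -6 shifts the range to ℂ ∖ {-6}. Thus f omits exactly the value -6.

Omitted value: -6.


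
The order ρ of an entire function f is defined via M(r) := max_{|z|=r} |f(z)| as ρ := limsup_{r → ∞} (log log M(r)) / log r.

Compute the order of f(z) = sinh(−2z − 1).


sinh(w) is a linear combination of e^{iw} and e^{−iw} (or e^w, e^{−w} in the hyperbolic case), so |sinh(w)| ≤ e^{|w|}. With w = −2z − 1, |w| ≤ 2|z| + 1 = 2r + 1 on |z| = r, giving M(r) ≤ e^{2r + 1}, so ρ ≤ 1. On a suitable ray (z = it for sin/cos; z = t for sinh/cosh, t real → ∞), |sinh(−2z − 1)| grows like e^{2|t|}/2, so ρ ≥ 1. Hence ρ = 1.
Therefore ρ = 1.

Order ρ = 1.


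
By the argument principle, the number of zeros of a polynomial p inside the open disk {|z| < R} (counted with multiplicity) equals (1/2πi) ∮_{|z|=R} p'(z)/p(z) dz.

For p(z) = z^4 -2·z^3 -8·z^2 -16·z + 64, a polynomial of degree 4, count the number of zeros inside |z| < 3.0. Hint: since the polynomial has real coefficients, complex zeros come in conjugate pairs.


The zeros of p are: 4, 2, (-2 + 2i), (-2 - 2i).
Their magnitudes are: 4, 2, 2.828, 2.828.
Zeros with |z| < R = 3.0: 2, (-2 + 2i), (-2 - 2i).
Count = 3.
By the argument principle, (1/2πi) ∮_{|z|=R} p'(z)/p(z) dz equals exactly this count.

Number of zeros inside |z| < 3.0: 3.


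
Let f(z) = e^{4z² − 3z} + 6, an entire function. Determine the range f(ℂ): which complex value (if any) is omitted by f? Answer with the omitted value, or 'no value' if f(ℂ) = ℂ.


Little Picard bounds the complement of f(ℂ) to at most one point.
The exponent g(z) = 4z² − 3z is a nonconstant polynomial, hence surjective onto ℂ. So e^{g(z)} takes every value in {e^w : w ∈ ℂ} = ℂ ∖ {0}. Adding 6 shifts the range to ℂ ∖ {6}. f omits exactly 6.

Omitted value: 6.


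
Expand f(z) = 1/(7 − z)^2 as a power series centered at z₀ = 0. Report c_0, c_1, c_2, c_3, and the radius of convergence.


Let w = z − z₀, so z = z₀ + w.
Then 7 − z = 7 − (z₀ + w) = (7 − z₀) − w = 7 − w.
f(z) = 1/(7 − w)^2 = (1/(7)^2) · (1 − w/(7))^{−2}.
By the binomial series (1−u)^{−2} = Σ_{n≥0} C(n+1, 1) u^n for |u|<1, with u = w/(7):
  c_n = C(n+1, 1) / (7)^(n+2).
  c_0 = 1/(7)^2 = 1/49.
  c_1 = 2/(7)^3 = 2/343.
  c_2 = 3/(7)^4 = 3/2401.
  c_3 = 4/(7)^5 = 4/16807.
The series is valid for |w/d| < 1, i.e. |z − z₀| < |d|.
Radius of convergence: R = |7 − z₀| = |7| = 7 (distance from z₀ to the singularity z = 7).

c_0 = 1/49, c_1 = 2/343, c_2 = 3/2401, c_3 = 4/16807; R = 7.


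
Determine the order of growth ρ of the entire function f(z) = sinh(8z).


sinh(w) is a linear combination of e^{iw} and e^{−iw} (or e^w, e^{−w} in the hyperbolic case), so |sinh(w)| ≤ e^{|w|}. With w = 8z, |w| ≤ 8|z| + 0 = 8r + 0 on |z| = r, giving M(r) ≤ e^{8r + 0}, so ρ ≤ 1. On a suitable ray (z = it for sin/cos; z = t for sinh/cosh, t real → ∞), |sinh(8z)| grows like e^{8|t|}/2, so ρ ≥ 1. Hence ρ = 1.
Therefore ρ = 1.

Order ρ = 1.


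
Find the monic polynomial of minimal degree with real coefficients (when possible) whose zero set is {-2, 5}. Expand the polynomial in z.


The polynomial is p(z) = ∏_{α ∈ S} (z − α), where S = {-2, 5}.
Expanding the product yields: p(z) = z^2 -3·z -10.
The resulting polynomial has degree 2 and real coefficients as required.

p(z) = z^2 -3·z -10.


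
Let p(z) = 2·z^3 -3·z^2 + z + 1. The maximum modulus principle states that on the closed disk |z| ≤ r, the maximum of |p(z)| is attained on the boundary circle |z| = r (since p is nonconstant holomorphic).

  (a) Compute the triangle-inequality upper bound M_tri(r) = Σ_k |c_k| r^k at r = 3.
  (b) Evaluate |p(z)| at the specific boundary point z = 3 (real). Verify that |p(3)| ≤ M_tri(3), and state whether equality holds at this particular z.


Coefficients: c_0 = 1, c_1 = 1, c_2 = -3, c_3 = 2. Radius r = 3.
Part (a). Triangle bound: M_tri(r) = Σ_k |c_k| r^k
  = |1|·3^0 + |1|·3^1 + |-3|·3^2 + |2|·3^3
  = 1 + 3 + 27 + 54 = 85.
This bounds M(r) := max_{|z|=r} |p(z)| from above; equality holds iff all terms c_k z^k can be made to align in phase at a single z on |z|=r.
Part (b). At z = 3 (real, on the circle |z| = r):
  p(3) = (1)·3^0 + (1)·3^1 + (-3)·3^2 + (2)·3^3 = 31.
  |p(3)| = 31.
Check: |p(3)| = 31 ≤ 85 = M_tri(3). ✓ Equality does not hold at z = 3 (the coefficients have mixed signs, so the terms do not all align in phase there).

M_tri(3) = 85; |p(3)| = 31; equality at z=3: no.


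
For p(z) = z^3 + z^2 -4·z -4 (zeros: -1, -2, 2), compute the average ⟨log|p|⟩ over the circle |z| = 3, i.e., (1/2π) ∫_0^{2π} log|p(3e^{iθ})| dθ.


Zeros: -2, -1, 2; r = 3.
Inside |z| < r: -2, -1, 2. Outside (|z| ≥ r): ∅.
p(0) = -4, so log|p(0)| = log(4) = 1.3863.
Apply Jensen: I(r) = log|p(0)| + Σ_k log(r/|z_k|), summed over zeros inside |z| < r.
  log(r/|z_k|) for z_k = -1: log(3/1) = 1.0986
  log(r/|z_k|) for z_k = -2: log(3/2) = 0.4055
  log(r/|z_k|) for z_k = 2: log(3/2) = 0.4055
Sum over inside zeros: 1.9095.
I(r) = log|p(0)| + (inside sum) = 1.3863 + 1.9095 = 3.2958.
Closed form (all zeros inside, monic): I(r) = n·log(r) = 3·log(3) = 3.2958. ✓

I(r) ≈ 3.2958.


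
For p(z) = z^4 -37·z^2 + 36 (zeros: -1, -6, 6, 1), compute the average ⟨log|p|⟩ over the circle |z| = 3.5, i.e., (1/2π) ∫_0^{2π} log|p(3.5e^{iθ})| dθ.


Zeros: -6, -1, 1, 6; r = 3.5.
Inside |z| < r: -1, 1. Outside (|z| ≥ r): -6, 6.
p(0) = 36, so log|p(0)| = log(36) = 3.5835.
Apply Jensen: I(r) = log|p(0)| + Σ_k log(r/|z_k|), summed over zeros inside |z| < r.
  log(r/|z_k|) for z_k = -1: log(3.5/1) = 1.2528
  log(r/|z_k|) for z_k = 1: log(3.5/1) = 1.2528
  Outside zeros (-6, 6) contribute nothing to the Jensen sum.
Sum over inside zeros: 2.5055.
I(r) = log|p(0)| + (inside sum) = 3.5835 + 2.5055 = 6.0890.
Note: since some zeros are outside |z| ≤ r, the simplified n·log(r) form does NOT apply — only the inside zeros contribute.

I(r) ≈ 6.0890.


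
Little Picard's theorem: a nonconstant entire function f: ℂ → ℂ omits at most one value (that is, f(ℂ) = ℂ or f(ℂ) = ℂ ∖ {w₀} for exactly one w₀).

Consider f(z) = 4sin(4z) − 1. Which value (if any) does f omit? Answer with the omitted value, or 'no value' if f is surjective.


Little Picard bounds the complement of f(ℂ) to at most one point.
sin is entire and surjective onto ℂ: for every w ∈ ℂ, sin(ζ) = w has a solution ζ ∈ ℂ (e.g., via the complex inverse arcsin). With ζ = 4z this gives z = ζ/(4). Then 4·sin(4z) takes every value in 4·ℂ = ℂ, and adding -1 is a bijection of ℂ. So f is surjective and omits no value. (Note: only on the real line is sin bounded by [−1, 1].)

Omitted value: no value.


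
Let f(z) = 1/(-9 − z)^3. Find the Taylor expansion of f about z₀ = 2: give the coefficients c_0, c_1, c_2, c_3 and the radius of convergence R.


Let w = z − z₀, so z = z₀ + w.
Then -9 − z = -9 − (z₀ + w) = (-9 − z₀) − w = -11 − w.
f(z) = 1/(-11 − w)^3 = (1/(-11)^3) · (1 − w/(-11))^{−3}.
By the binomial series (1−u)^{−3} = Σ_{n≥0} C(n+2, 2) u^n for |u|<1, with u = w/(-11):
  c_n = C(n+2, 2) / (-11)^(n+3).
  c_0 = 1/(-11)^3 = -1/1331.
  c_1 = 3/(-11)^4 = 3/14641.
  c_2 = 6/(-11)^5 = -6/161051.
  c_3 = 10/(-11)^6 = 10/1771561.
The series is valid for |w/d| < 1, i.e. |z − z₀| < |d|.
Radius of convergence: R = |-9 − z₀| = |-11| = 11 (distance from z₀ to the singularity z = -9).

c_0 = -1/1331, c_1 = 3/14641, c_2 = -6/161051, c_3 = 10/1771561; R = 11.


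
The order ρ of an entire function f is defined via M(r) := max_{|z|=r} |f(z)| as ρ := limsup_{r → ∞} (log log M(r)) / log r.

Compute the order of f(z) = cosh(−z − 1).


cosh(w) is a linear combination of e^{iw} and e^{−iw} (or e^w, e^{−w} in the hyperbolic case), so |cosh(w)| ≤ e^{|w|}. With w = −z − 1, |w| ≤ 1|z| + 1 = 1r + 1 on |z| = r, giving M(r) ≤ e^{1r + 1}, so ρ ≤ 1. On a suitable ray (z = it for sin/cos; z = t for sinh/cosh, t real → ∞), |cosh(−z − 1)| grows like e^{1|t|}/2, so ρ ≥ 1. Hence ρ = 1.
Therefore ρ = 1.

Order ρ = 1.


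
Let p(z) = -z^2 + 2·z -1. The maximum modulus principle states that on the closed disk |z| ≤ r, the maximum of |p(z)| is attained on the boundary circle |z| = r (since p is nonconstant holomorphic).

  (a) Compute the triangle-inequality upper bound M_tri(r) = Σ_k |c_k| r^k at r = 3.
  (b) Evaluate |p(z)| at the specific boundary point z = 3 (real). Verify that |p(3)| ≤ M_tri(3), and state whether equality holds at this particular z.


Coefficients: c_0 = -1, c_1 = 2, c_2 = -1. Radius r = 3.
Part (a). Triangle bound: M_tri(r) = Σ_k |c_k| r^k
  = |-1|·3^0 + |2|·3^1 + |-1|·3^2
  = 1 + 6 + 9 = 16.
This bounds M(r) := max_{|z|=r} |p(z)| from above; equality holds iff all terms c_k z^k can be made to align in phase at a single z on |z|=r.
Part (b). At z = 3 (real, on the circle |z| = r):
  p(3) = (-1)·3^0 + (2)·3^1 + (-1)·3^2 = -4.
  |p(3)| = 4.
Check: |p(3)| = 4 ≤ 16 = M_tri(3). ✓ Equality does not hold at z = 3 (the coefficients have mixed signs, so the terms do not all align in phase there).

M_tri(3) = 16; |p(3)| = 4; equality at z=3: no.


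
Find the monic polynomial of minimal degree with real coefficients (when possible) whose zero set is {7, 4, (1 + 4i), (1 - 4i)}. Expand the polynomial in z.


The polynomial is p(z) = ∏_{α ∈ S} (z − α), where S = {7, 4, (1 + 4i), (1 - 4i)}.
Expanding the product yields: p(z) = z^4 -13·z^3 + 67·z^2 -243·z + 476.
Note conjugate pairs combine to real quadratics: (z − (1+4i))(z − (1−4i)) = z² − 2z + 17.
The resulting polynomial has degree 4 and real coefficients as required.

p(z) = z^4 -13·z^3 + 67·z^2 -243·z + 476.


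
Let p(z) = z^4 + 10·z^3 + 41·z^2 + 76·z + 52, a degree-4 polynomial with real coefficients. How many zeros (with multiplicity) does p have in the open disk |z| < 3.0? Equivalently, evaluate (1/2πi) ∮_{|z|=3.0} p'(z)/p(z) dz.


The zeros of p are: -2, (-3 + 2i), (-3 - 2i), -2.
Their magnitudes are: 2, 3.606, 3.606, 2.
Zeros with |z| < R = 3.0: -2, -2.
Count = 2.
By the argument principle, (1/2πi) ∮_{|z|=R} p'(z)/p(z) dz equals exactly this count.

Number of zeros inside |z| < 3.0: 2.


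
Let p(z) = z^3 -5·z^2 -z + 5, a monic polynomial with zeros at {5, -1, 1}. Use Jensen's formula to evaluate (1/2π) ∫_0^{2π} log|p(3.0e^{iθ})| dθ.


Zeros: -1, 1, 5; r = 3.0.
Inside |z| < r: -1, 1. Outside (|z| ≥ r): 5.
p(0) = 5, so log|p(0)| = log(5) = 1.6094.
Apply Jensen: I(r) = log|p(0)| + Σ_k log(r/|z_k|), summed over zeros inside |z| < r.
  log(r/|z_k|) for z_k = -1: log(3.0/1) = 1.0986
  log(r/|z_k|) for z_k = 1: log(3.0/1) = 1.0986
  Outside zeros (5) contribute nothing to the Jensen sum.
Sum over inside zeros: 2.1972.
I(r) = log|p(0)| + (inside sum) = 1.6094 + 2.1972 = 3.8067.
Note: since some zeros are outside |z| ≤ r, the simplified n·log(r) form does NOT apply — only the inside zeros contribute.

I(r) ≈ 3.8067.


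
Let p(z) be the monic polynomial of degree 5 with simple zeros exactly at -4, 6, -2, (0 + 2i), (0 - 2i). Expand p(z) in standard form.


The polynomial is p(z) = ∏_{α ∈ S} (z − α), where S = {-4, 6, -2, (0 + 2i), (0 - 2i)}.
Expanding the product yields: p(z) = z^5 -24·z^3 -48·z^2 -112·z -192.
Note conjugate pairs combine to real quadratics: (z − (0+2i))(z − (0−2i)) = z² + 4.
The resulting polynomial has degree 5 and real coefficients as required.

p(z) = z^5 -24·z^3 -48·z^2 -112·z -192.


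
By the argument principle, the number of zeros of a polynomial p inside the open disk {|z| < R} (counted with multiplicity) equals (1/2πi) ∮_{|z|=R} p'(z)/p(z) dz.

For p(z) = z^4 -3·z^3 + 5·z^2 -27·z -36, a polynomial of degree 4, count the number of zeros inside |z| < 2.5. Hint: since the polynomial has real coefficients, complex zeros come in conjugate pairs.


The zeros of p are: 4, -1, (0 + 3i), (0 - 3i).
Their magnitudes are: 4, 1, 3, 3.
Zeros with |z| < R = 2.5: -1.
Count = 1.
By the argument principle, (1/2πi) ∮_{|z|=R} p'(z)/p(z) dz equals exactly this count.

Number of zeros inside |z| < 2.5: 1.


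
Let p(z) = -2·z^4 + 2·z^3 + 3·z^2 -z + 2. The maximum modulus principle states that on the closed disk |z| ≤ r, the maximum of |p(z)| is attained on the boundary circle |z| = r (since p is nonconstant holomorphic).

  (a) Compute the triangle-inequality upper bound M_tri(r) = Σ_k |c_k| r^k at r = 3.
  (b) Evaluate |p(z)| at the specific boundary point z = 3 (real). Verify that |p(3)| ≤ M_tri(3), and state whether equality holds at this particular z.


Coefficients: c_0 = 2, c_1 = -1, c_2 = 3, c_3 = 2, c_4 = -2. Radius r = 3.
Part (a). Triangle bound: M_tri(r) = Σ_k |c_k| r^k
  = |2|·3^0 + |-1|·3^1 + |3|·3^2 + |2|·3^3 + |-2|·3^4
  = 2 + 3 + 27 + 54 + 162 = 248.
This bounds M(r) := max_{|z|=r} |p(z)| from above; equality holds iff all terms c_k z^k can be made to align in phase at a single z on |z|=r.
Part (b). At z = 3 (real, on the circle |z| = r):
  p(3) = (2)·3^0 + (-1)·3^1 + (3)·3^2 + (2)·3^3 + (-2)·3^4 = -82.
  |p(3)| = 82.
Check: |p(3)| = 82 ≤ 248 = M_tri(3). ✓ Equality does not hold at z = 3 (the coefficients have mixed signs, so the terms do not all align in phase there).

M_tri(3) = 248; |p(3)| = 82; equality at z=3: no.


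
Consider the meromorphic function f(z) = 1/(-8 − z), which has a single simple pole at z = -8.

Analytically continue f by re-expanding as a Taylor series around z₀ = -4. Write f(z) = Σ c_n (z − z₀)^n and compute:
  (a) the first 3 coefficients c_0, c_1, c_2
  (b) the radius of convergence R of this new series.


Let w = z − z₀, so z = z₀ + w.
Then -8 − z = -8 − (z₀ + w) = (-8 − z₀) − w = -4 − w.
f(z) = 1/(-4 − w) = (1/(-4)) · 1/(1 − w/(-4)) = Σ_{n≥0} w^n / (-4)^(n+1).
So c_n = 1/(-4)^(n+1):
  c_0 = 1/(-4)^1 = -1/4.
  c_1 = 1/(-4)^2 = 1/16.
  c_2 = 1/(-4)^3 = -1/64.
The series is valid for |w/d| < 1, i.e. |z − z₀| < |d|.
Radius of convergence: R = |-8 − z₀| = |-4| = 4 (distance from z₀ to the singularity z = -8).

c_0 = -1/4, c_1 = 1/16, c_2 = -1/64; R = 4.


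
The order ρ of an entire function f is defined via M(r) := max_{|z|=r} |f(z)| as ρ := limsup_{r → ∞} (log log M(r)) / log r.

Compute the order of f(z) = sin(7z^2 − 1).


Write sin(w) = (e^{iw} ± e^{−iw})/(2 or 2i), so |sin(w)| ≤ e^{|w|}. With w = 7z^2 − 1, |w| ≤ 7r^2 + 1 on |z|=r, giving M(r) ≤ e^{7r^2 + 1} and ρ ≤ 2. For the lower bound, choose z on |z|=r with 7z^2 purely imaginary of modulus 7r^2; then |sin(7z^2 − 1)| grows like e^{7r^2}/2, so ρ ≥ 2. Hence ρ = 2.
Therefore ρ = 2.

Order ρ = 2.


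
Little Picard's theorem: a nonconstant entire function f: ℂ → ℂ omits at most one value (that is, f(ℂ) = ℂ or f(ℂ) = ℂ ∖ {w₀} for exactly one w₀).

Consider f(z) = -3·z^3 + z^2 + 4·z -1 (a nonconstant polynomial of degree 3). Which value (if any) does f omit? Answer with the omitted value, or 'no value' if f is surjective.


Little Picard bounds the complement of f(ℂ) to at most one point.
For every w ∈ ℂ, the equation p(z) − w = 0 is a nonconstant polynomial in z and hence has at least one root by the fundamental theorem of algebra. So p is surjective onto ℂ, omitting no value.

Omitted value: no value.


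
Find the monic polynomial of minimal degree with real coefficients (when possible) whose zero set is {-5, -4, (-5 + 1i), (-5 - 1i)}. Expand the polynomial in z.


The polynomial is p(z) = ∏_{α ∈ S} (z − α), where S = {-5, -4, (-5 + 1i), (-5 - 1i)}.
Expanding the product yields: p(z) = z^4 + 19·z^3 + 136·z^2 + 434·z + 520.
Note conjugate pairs combine to real quadratics: (z − (-5+1i))(z − (-5−1i)) = z² + 10z + 26.
The resulting polynomial has degree 4 and real coefficients as required.

p(z) = z^4 + 19·z^3 + 136·z^2 + 434·z + 520.


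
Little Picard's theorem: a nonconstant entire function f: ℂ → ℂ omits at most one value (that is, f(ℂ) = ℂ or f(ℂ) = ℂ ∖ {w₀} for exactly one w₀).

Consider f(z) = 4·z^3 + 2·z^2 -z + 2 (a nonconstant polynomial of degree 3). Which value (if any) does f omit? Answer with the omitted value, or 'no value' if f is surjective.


Little Picard bounds the complement of f(ℂ) to at most one point.
For every w ∈ ℂ, the equation p(z) − w = 0 is a nonconstant polynomial in z and hence has at least one root by the fundamental theorem of algebra. So p is surjective onto ℂ, omitting no value.

Omitted value: no value.


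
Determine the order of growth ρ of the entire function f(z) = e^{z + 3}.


|e^{z + 3}| = e^{Re(1·z) + 3} ≤ e^{1|z|^1 + 3} = e^{1r^1 + 3} on |z| = r, so ρ ≤ 1. Choosing z on |z|=r so that 1·z is real positive (always possible by picking arg z appropriately) gives |f(z)| = e^{1r^1 + 3}, matching the bound. The additive constant 3 does not affect log log M(r) ~ 1·log r. Hence ρ = 1.
Therefore ρ = 1.

Order ρ = 1.


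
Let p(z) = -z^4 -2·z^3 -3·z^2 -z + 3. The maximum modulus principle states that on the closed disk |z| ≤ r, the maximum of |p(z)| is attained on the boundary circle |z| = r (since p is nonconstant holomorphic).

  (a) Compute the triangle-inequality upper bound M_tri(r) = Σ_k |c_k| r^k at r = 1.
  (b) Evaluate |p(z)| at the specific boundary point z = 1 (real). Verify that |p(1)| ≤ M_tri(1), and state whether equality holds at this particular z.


Coefficients: c_0 = 3, c_1 = -1, c_2 = -3, c_3 = -2, c_4 = -1. Radius r = 1.
Part (a). Triangle bound: M_tri(r) = Σ_k |c_k| r^k
  = |3|·1^0 + |-1|·1^1 + |-3|·1^2 + |-2|·1^3 + |-1|·1^4
  = 3 + 1 + 3 + 2 + 1 = 10.
This bounds M(r) := max_{|z|=r} |p(z)| from above; equality holds iff all terms c_k z^k can be made to align in phase at a single z on |z|=r.
Part (b). At z = 1 (real, on the circle |z| = r):
  p(1) = (3)·1^0 + (-1)·1^1 + (-3)·1^2 + (-2)·1^3 + (-1)·1^4 = -4.
  |p(1)| = 4.
Check: |p(1)| = 4 ≤ 10 = M_tri(1). ✓ Equality does not hold at z = 1 (the coefficients have mixed signs, so the terms do not all align in phase there).

M_tri(1) = 10; |p(1)| = 4; equality at z=1: no.


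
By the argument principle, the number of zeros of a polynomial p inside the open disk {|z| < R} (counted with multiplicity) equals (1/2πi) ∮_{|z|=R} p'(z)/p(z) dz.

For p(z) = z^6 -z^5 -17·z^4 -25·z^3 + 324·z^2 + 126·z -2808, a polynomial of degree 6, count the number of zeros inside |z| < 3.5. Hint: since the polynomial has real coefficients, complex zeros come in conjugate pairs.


The zeros of p are: 4, -3, (-3 + 3i), (-3 - 3i), (3 + 2i), (3 - 2i).
Their magnitudes are: 4, 3, 4.243, 4.243, 3.606, 3.606.
Zeros with |z| < R = 3.5: -3.
Count = 1.
By the argument principle, (1/2πi) ∮_{|z|=R} p'(z)/p(z) dz equals exactly this count.

Number of zeros inside |z| < 3.5: 1.


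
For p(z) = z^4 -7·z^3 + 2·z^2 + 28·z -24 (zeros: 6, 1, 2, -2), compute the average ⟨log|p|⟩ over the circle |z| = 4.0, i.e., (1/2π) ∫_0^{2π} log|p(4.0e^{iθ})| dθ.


Zeros: -2, 1, 2, 6; r = 4.0.
Inside |z| < r: -2, 1, 2. Outside (|z| ≥ r): 6.
p(0) = -24, so log|p(0)| = log(24) = 3.1781.
Apply Jensen: I(r) = log|p(0)| + Σ_k log(r/|z_k|), summed over zeros inside |z| < r.
  log(r/|z_k|) for z_k = 1: log(4.0/1) = 1.3863
  log(r/|z_k|) for z_k = 2: log(4.0/2) = 0.6931
  log(r/|z_k|) for z_k = -2: log(4.0/2) = 0.6931
  Outside zeros (6) contribute nothing to the Jensen sum.
Sum over inside zeros: 2.7726.
I(r) = log|p(0)| + (inside sum) = 3.1781 + 2.7726 = 5.9506.
Note: since some zeros are outside |z| ≤ r, the simplified n·log(r) form does NOT apply — only the inside zeros contribute.

I(r) ≈ 5.9506.


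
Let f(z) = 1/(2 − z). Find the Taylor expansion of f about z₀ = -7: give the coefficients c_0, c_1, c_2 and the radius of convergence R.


Let w = z − z₀, so z = z₀ + w.
Then 2 − z = 2 − (z₀ + w) = (2 − z₀) − w = 9 − w.
f(z) = 1/(9 − w) = (1/(9)) · 1/(1 − w/(9)) = Σ_{n≥0} w^n / (9)^(n+1).
So c_n = 1/(9)^(n+1):
  c_0 = 1/(9)^1 = 1/9.
  c_1 = 1/(9)^2 = 1/81.
  c_2 = 1/(9)^3 = 1/729.
The series is valid for |w/d| < 1, i.e. |z − z₀| < |d|.
Radius of convergence: R = |2 − z₀| = |9| = 9 (distance from z₀ to the singularity z = 2).

c_0 = 1/9, c_1 = 1/81, c_2 = 1/729; R = 9.


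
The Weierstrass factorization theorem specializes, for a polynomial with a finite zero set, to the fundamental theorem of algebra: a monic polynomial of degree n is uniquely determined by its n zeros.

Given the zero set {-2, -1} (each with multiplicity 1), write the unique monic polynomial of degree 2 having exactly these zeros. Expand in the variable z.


The polynomial is p(z) = ∏_{α ∈ S} (z − α), where S = {-2, -1}.
Expanding the product yields: p(z) = z^2 + 3·z + 2.
The resulting polynomial has degree 2 and real coefficients as required.

p(z) = z^2 + 3·z + 2.


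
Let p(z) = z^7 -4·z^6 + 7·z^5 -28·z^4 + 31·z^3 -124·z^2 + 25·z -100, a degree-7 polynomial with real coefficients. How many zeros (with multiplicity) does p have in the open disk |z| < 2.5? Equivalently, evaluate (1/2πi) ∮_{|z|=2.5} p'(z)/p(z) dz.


The zeros of p are: (1 + 2i), (1 - 2i), (0 + 1i), (0 - 1i), (-1 + 2i), (-1 - 2i), 4.
Their magnitudes are: 2.236, 2.236, 1, 1, 2.236, 2.236, 4.
Zeros with |z| < R = 2.5: (1 + 2i), (1 - 2i), (0 + 1i), (0 - 1i), (-1 + 2i), (-1 - 2i).
Count = 6.
By the argument principle, (1/2πi) ∮_{|z|=R} p'(z)/p(z) dz equals exactly this count.

Number of zeros inside |z| < 2.5: 6.


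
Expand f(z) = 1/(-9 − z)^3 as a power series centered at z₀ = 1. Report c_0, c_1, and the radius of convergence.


Let w = z − z₀, so z = z₀ + w.
Then -9 − z = -9 − (z₀ + w) = (-9 − z₀) − w = -10 − w.
f(z) = 1/(-10 − w)^3 = (1/(-10)^3) · (1 − w/(-10))^{−3}.
By the binomial series (1−u)^{−3} = Σ_{n≥0} C(n+2, 2) u^n for |u|<1, with u = w/(-10):
  c_n = C(n+2, 2) / (-10)^(n+3).
  c_0 = 1/(-10)^3 = -1/1000.
  c_1 = 3/(-10)^4 = 3/10000.
The series is valid for |w/d| < 1, i.e. |z − z₀| < |d|.
Radius of convergence: R = |-9 − z₀| = |-10| = 10 (distance from z₀ to the singularity z = -9).

c_0 = -1/1000, c_1 = 3/10000; R = 10.


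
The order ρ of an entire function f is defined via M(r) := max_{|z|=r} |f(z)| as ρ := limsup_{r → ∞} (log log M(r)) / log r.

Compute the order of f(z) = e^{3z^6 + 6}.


|e^{3z^6 + 6}| = e^{Re(3·z^6) + 6} ≤ e^{3|z|^6 + 6} = e^{3r^6 + 6} on |z| = r, so ρ ≤ 6. Choosing z on |z|=r so that 3·z^6 is real positive (always possible by picking arg z appropriately) gives |f(z)| = e^{3r^6 + 6}, matching the bound. The additive constant 6 does not affect log log M(r) ~ 6·log r. Hence ρ = 6.
Therefore ρ = 6.

Order ρ = 6.


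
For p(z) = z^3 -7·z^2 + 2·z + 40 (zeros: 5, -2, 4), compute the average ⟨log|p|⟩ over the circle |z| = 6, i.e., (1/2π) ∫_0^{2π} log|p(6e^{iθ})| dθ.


Zeros: -2, 4, 5; r = 6.
Inside |z| < r: -2, 4, 5. Outside (|z| ≥ r): ∅.
p(0) = 40, so log|p(0)| = log(40) = 3.6889.
Apply Jensen: I(r) = log|p(0)| + Σ_k log(r/|z_k|), summed over zeros inside |z| < r.
  log(r/|z_k|) for z_k = 5: log(6/5) = 0.1823
  log(r/|z_k|) for z_k = -2: log(6/2) = 1.0986
  log(r/|z_k|) for z_k = 4: log(6/4) = 0.4055
Sum over inside zeros: 1.6864.
I(r) = log|p(0)| + (inside sum) = 3.6889 + 1.6864 = 5.3753.
Closed form (all zeros inside, monic): I(r) = n·log(r) = 3·log(6) = 5.3753. ✓

I(r) ≈ 5.3753.


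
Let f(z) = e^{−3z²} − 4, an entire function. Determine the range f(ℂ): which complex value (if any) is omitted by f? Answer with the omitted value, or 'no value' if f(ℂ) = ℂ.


Little Picard bounds the complement of f(ℂ) to at most one point.
The exponent g(z) = −3z² is a nonconstant polynomial, hence surjective onto ℂ. So e^{g(z)} takes every value in {e^w : w ∈ ℂ} = ℂ ∖ {0}. Adding -4 shifts the range to ℂ ∖ {-4}. f omits exactly -4.

Omitted value: -4.


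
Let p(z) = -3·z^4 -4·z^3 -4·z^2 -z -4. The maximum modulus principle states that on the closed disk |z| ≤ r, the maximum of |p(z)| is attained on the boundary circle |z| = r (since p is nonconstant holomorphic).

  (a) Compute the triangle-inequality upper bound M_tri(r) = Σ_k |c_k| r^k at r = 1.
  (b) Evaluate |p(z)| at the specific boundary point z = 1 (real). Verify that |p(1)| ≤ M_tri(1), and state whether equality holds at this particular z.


Coefficients: c_0 = -4, c_1 = -1, c_2 = -4, c_3 = -4, c_4 = -3. Radius r = 1.
Part (a). Triangle bound: M_tri(r) = Σ_k |c_k| r^k
  = |-4|·1^0 + |-1|·1^1 + |-4|·1^2 + |-4|·1^3 + |-3|·1^4
  = 4 + 1 + 4 + 4 + 3 = 16.
This bounds M(r) := max_{|z|=r} |p(z)| from above; equality holds iff all terms c_k z^k can be made to align in phase at a single z on |z|=r.
Part (b). At z = 1 (real, on the circle |z| = r):
  p(1) = (-4)·1^0 + (-1)·1^1 + (-4)·1^2 + (-4)·1^3 + (-3)·1^4 = -16.
  |p(1)| = 16.
Since all nonzero coefficients share the same sign, |p(1)| = 16 = M_tri(1); the triangle bound is attained at z = 1, so in fact M(r) = 16.

M_tri(1) = 16; |p(1)| = 16; equality at z=1: yes.


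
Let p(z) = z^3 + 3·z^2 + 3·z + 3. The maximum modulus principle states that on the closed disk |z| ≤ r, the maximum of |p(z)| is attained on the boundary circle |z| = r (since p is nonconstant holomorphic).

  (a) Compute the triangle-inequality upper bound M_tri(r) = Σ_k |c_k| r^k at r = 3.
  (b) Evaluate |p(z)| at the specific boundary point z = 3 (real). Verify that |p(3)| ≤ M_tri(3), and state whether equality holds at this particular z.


Coefficients: c_0 = 3, c_1 = 3, c_2 = 3, c_3 = 1. Radius r = 3.
Part (a). Triangle bound: M_tri(r) = Σ_k |c_k| r^k
  = |3|·3^0 + |3|·3^1 + |3|·3^2 + |1|·3^3
  = 3 + 9 + 27 + 27 = 66.
This bounds M(r) := max_{|z|=r} |p(z)| from above; equality holds iff all terms c_k z^k can be made to align in phase at a single z on |z|=r.
Part (b). At z = 3 (real, on the circle |z| = r):
  p(3) = (3)·3^0 + (3)·3^1 + (3)·3^2 + (1)·3^3 = 66.
  |p(3)| = 66.
Since all nonzero coefficients share the same sign, |p(3)| = 66 = M_tri(3); the triangle bound is attained at z = 3, so in fact M(r) = 66.

M_tri(3) = 66; |p(3)| = 66; equality at z=3: yes.


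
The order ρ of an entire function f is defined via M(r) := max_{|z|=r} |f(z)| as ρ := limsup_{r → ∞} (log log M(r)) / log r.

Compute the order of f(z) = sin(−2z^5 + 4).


Write sin(w) = (e^{iw} ± e^{−iw})/(2 or 2i), so |sin(w)| ≤ e^{|w|}. With w = −2z^5 + 4, |w| ≤ 2r^5 + 4 on |z|=r, giving M(r) ≤ e^{2r^5 + 4} and ρ ≤ 5. For the lower bound, choose z on |z|=r with -2z^5 purely imaginary of modulus 2r^5; then |sin(−2z^5 + 4)| grows like e^{2r^5}/2, so ρ ≥ 5. Hence ρ = 5.
Therefore ρ = 5.

Order ρ = 5.


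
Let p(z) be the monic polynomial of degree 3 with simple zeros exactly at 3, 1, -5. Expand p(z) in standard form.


The polynomial is p(z) = ∏_{α ∈ S} (z − α), where S = {3, 1, -5}.
Expanding the product yields: p(z) = z^3 + z^2 -17·z + 15.
The resulting polynomial has degree 3 and real coefficients as required.

p(z) = z^3 + z^2 -17·z + 15.


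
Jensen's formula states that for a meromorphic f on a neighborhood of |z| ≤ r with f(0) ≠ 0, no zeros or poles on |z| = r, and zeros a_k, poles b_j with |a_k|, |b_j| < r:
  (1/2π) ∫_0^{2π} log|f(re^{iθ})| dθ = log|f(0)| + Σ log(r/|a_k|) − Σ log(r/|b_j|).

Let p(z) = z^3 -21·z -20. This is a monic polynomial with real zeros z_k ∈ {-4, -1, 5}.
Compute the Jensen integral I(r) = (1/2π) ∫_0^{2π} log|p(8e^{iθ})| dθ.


Zeros: -4, -1, 5; r = 8.
Inside |z| < r: -4, -1, 5. Outside (|z| ≥ r): ∅.
p(0) = -20, so log|p(0)| = log(20) = 2.9957.
Apply Jensen: I(r) = log|p(0)| + Σ_k log(r/|z_k|), summed over zeros inside |z| < r.
  log(r/|z_k|) for z_k = -4: log(8/4) = 0.6931
  log(r/|z_k|) for z_k = -1: log(8/1) = 2.0794
  log(r/|z_k|) for z_k = 5: log(8/5) = 0.4700
Sum over inside zeros: 3.2426.
I(r) = log|p(0)| + (inside sum) = 2.9957 + 3.2426 = 6.2383.
Closed form (all zeros inside, monic): I(r) = n·log(r) = 3·log(8) = 6.2383. ✓

I(r) ≈ 6.2383.


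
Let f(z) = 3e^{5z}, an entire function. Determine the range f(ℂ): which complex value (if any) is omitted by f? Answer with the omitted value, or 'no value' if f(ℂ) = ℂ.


Little Picard bounds the complement of f(ℂ) to at most one point.
e^{5z} is never zero on ℂ, so 3·e^{5z} takes every value in ℂ ∖ {0}. Adding 0 shifts the range to ℂ ∖ {0}. Thus f omits exactly the value 0.

Omitted value: 0.


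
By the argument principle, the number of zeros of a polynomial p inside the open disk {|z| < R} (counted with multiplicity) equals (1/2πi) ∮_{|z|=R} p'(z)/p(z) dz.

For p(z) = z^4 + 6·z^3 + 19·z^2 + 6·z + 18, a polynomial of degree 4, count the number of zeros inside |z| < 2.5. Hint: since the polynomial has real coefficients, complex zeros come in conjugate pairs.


The zeros of p are: (-3 + 3i), (-3 - 3i), (0 + 1i), (0 - 1i).
Their magnitudes are: 4.243, 4.243, 1, 1.
Zeros with |z| < R = 2.5: (0 + 1i), (0 - 1i).
Count = 2.
By the argument principle, (1/2πi) ∮_{|z|=R} p'(z)/p(z) dz equals exactly this count.

Number of zeros inside |z| < 2.5: 2.


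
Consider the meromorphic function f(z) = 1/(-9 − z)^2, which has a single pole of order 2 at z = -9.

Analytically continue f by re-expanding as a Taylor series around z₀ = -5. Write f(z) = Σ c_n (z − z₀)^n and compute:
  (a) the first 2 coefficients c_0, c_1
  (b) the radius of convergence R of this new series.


Let w = z − z₀, so z = z₀ + w.
Then -9 − z = -9 − (z₀ + w) = (-9 − z₀) − w = -4 − w.
f(z) = 1/(-4 − w)^2 = (1/(-4)^2) · (1 − w/(-4))^{−2}.
By the binomial series (1−u)^{−2} = Σ_{n≥0} C(n+1, 1) u^n for |u|<1, with u = w/(-4):
  c_n = C(n+1, 1) / (-4)^(n+2).
  c_0 = 1/(-4)^2 = 1/16.
  c_1 = 2/(-4)^3 = -1/32.
The series is valid for |w/d| < 1, i.e. |z − z₀| < |d|.
Radius of convergence: R = |-9 − z₀| = |-4| = 4 (distance from z₀ to the singularity z = -9).

c_0 = 1/16, c_1 = -1/32; R = 4.


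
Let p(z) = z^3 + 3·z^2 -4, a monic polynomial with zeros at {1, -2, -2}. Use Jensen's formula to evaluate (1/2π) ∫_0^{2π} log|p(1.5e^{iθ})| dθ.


Zeros: -2, -2, 1; r = 1.5.
Inside |z| < r: 1. Outside (|z| ≥ r): -2, -2.
p(0) = -4, so log|p(0)| = log(4) = 1.3863.
Apply Jensen: I(r) = log|p(0)| + Σ_k log(r/|z_k|), summed over zeros inside |z| < r.
  log(r/|z_k|) for z_k = 1: log(1.5/1) = 0.4055
  Outside zeros (-2, -2) contribute nothing to the Jensen sum.
Sum over inside zeros: 0.4055.
I(r) = log|p(0)| + (inside sum) = 1.3863 + 0.4055 = 1.7918.
Note: since some zeros are outside |z| ≤ r, the simplified n·log(r) form does NOT apply — only the inside zeros contribute.

I(r) ≈ 1.7918.


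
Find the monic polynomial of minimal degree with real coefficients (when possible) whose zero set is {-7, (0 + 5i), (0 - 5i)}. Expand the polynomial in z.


The polynomial is p(z) = ∏_{α ∈ S} (z − α), where S = {-7, (0 + 5i), (0 - 5i)}.
Expanding the product yields: p(z) = z^3 + 7·z^2 + 25·z + 175.
Note conjugate pairs combine to real quadratics: (z − (0+5i))(z − (0−5i)) = z² + 25.
The resulting polynomial has degree 3 and real coefficients as required.

p(z) = z^3 + 7·z^2 + 25·z + 175.


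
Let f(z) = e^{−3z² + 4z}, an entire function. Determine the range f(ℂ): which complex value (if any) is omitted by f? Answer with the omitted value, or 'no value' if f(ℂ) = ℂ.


Little Picard bounds the complement of f(ℂ) to at most one point.
The exponent g(z) = −3z² + 4z is a nonconstant polynomial, hence surjective onto ℂ. So e^{g(z)} takes every value in {e^w : w ∈ ℂ} = ℂ ∖ {0}. Adding 0 shifts the range to ℂ ∖ {0}. f omits exactly 0.

Omitted value: 0.


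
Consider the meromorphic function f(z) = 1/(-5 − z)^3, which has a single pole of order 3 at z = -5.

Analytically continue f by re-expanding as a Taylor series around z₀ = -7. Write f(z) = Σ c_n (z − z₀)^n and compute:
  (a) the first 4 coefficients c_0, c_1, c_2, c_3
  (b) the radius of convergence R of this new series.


Let w = z − z₀, so z = z₀ + w.
Then -5 − z = -5 − (z₀ + w) = (-5 − z₀) − w = 2 − w.
f(z) = 1/(2 − w)^3 = (1/(2)^3) · (1 − w/(2))^{−3}.
By the binomial series (1−u)^{−3} = Σ_{n≥0} C(n+2, 2) u^n for |u|<1, with u = w/(2):
  c_n = C(n+2, 2) / (2)^(n+3).
  c_0 = 1/(2)^3 = 1/8.
  c_1 = 3/(2)^4 = 3/16.
  c_2 = 6/(2)^5 = 3/16.
  c_3 = 10/(2)^6 = 5/32.
The series is valid for |w/d| < 1, i.e. |z − z₀| < |d|.
Radius of convergence: R = |-5 − z₀| = |2| = 2 (distance from z₀ to the singularity z = -5).

c_0 = 1/8, c_1 = 3/16, c_2 = 3/16, c_3 = 5/32; R = 2.


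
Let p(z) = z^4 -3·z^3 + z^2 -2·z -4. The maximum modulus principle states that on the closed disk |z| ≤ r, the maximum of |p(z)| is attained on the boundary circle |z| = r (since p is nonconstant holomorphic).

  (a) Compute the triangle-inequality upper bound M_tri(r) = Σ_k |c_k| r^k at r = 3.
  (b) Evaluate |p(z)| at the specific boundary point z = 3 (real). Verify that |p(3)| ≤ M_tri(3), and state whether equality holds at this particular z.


Coefficients: c_0 = -4, c_1 = -2, c_2 = 1, c_3 = -3, c_4 = 1. Radius r = 3.
Part (a). Triangle bound: M_tri(r) = Σ_k |c_k| r^k
  = |-4|·3^0 + |-2|·3^1 + |1|·3^2 + |-3|·3^3 + |1|·3^4
  = 4 + 6 + 9 + 81 + 81 = 181.
This bounds M(r) := max_{|z|=r} |p(z)| from above; equality holds iff all terms c_k z^k can be made to align in phase at a single z on |z|=r.
Part (b). At z = 3 (real, on the circle |z| = r):
  p(3) = (-4)·3^0 + (-2)·3^1 + (1)·3^2 + (-3)·3^3 + (1)·3^4 = -1.
  |p(3)| = 1.
Check: |p(3)| = 1 ≤ 181 = M_tri(3). ✓ Equality does not hold at z = 3 (the coefficients have mixed signs, so the terms do not all align in phase there).

M_tri(3) = 181; |p(3)| = 1; equality at z=3: no.


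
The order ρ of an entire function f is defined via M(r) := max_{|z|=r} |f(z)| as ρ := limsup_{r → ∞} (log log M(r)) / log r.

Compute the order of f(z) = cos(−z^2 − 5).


Write cos(w) = (e^{iw} ± e^{−iw})/(2 or 2i), so |cos(w)| ≤ e^{|w|}. With w = −z^2 − 5, |w| ≤ 1r^2 + 5 on |z|=r, giving M(r) ≤ e^{1r^2 + 5} and ρ ≤ 2. For the lower bound, choose z on |z|=r with -1z^2 purely imaginary of modulus 1r^2; then |cos(−z^2 − 5)| grows like e^{1r^2}/2, so ρ ≥ 2. Hence ρ = 2.
Therefore ρ = 2.

Order ρ = 2.
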